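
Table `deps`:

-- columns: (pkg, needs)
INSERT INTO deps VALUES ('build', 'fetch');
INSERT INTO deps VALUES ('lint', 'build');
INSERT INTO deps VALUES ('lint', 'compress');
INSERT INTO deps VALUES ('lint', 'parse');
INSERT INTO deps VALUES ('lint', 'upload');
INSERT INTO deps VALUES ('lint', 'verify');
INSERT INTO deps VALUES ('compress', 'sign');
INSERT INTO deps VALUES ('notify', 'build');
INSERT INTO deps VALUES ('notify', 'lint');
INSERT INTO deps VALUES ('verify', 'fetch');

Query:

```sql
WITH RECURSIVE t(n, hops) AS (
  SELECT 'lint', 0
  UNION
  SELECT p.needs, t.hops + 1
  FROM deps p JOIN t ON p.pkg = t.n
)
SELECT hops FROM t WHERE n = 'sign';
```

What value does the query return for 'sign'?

Base: (lint, hops=0).
Iteration 1: edges from {lint} -> (build, hops=1), (compress, hops=1), (parse, hops=1), (upload, hops=1), (verify, hops=1).
Iteration 2: edges from {build,compress,parse,upload,verify} -> (fetch, hops=2), (sign, hops=2). [UNION drops 1 duplicate row(s)]
Iteration 3: no outgoing edges from {fetch,sign}; recursion stops.

2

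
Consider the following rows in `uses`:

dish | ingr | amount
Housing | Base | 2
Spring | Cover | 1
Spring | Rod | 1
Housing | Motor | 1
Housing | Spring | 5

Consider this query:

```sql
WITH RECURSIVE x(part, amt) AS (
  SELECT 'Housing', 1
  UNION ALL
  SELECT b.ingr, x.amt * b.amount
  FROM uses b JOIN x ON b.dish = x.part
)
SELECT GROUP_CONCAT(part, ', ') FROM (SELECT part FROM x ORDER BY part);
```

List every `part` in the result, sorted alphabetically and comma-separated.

Base, Cover, Housing, Motor, Rod, Spring

Base: (Housing, amt=1).
Iteration 1: components of {Housing} -> Base = 1*2 = 2, Motor = 1*1 = 1, Spring = 1*5 = 5.
Iteration 2: components of {Base,Motor,Spring} -> Cover = 5*1 = 5, Rod = 5*1 = 5.
Iteration 3: no further components; recursion stops.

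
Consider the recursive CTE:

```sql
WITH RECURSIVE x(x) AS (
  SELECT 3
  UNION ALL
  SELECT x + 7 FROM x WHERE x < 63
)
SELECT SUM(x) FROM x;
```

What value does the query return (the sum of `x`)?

345

Base: x=3.
Iteration 1: 3 < 63 holds -> x = 3 + 7 = 10.
Iteration 2: 10 < 63 holds -> x = 10 + 7 = 17.
Iteration 3: 17 < 63 holds -> x = 17 + 7 = 24.
Iteration 4: 24 < 63 holds -> x = 24 + 7 = 31.
Iteration 5: 31 < 63 holds -> x = 31 + 7 = 38.
Iteration 6: 38 < 63 holds -> x = 38 + 7 = 45.
Iteration 7: 45 < 63 holds -> x = 45 + 7 = 52.
Iteration 8: 52 < 63 holds -> x = 52 + 7 = 59.
Iteration 9: 59 < 63 holds -> x = 59 + 7 = 66.
Iteration 10: 66 < 63 fails; recursion stops.
SUM(x) = 3 + 10 + 17 + 24 + 31 + 38 + 45 + 52 + 59 + 66 = 345.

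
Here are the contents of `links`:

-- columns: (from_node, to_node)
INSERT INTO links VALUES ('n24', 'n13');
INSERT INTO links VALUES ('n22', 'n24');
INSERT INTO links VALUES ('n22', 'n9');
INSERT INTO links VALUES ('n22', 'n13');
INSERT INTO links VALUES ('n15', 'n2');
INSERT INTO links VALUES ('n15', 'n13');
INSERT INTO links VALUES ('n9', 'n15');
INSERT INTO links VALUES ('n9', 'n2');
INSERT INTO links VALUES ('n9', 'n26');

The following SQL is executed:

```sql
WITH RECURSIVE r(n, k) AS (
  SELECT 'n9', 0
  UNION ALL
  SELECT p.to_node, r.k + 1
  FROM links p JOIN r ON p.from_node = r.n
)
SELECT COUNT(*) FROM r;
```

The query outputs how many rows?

Base: (n9, k=0).
Iteration 1: edges from {n9} -> (n15, k=1), (n2, k=1), (n26, k=1).
Iteration 2: edges from {n15,n2,n26} -> (n13, k=2), (n2, k=2).
Iteration 3: no outgoing edges from {n13,n2}; recursion stops.
Total rows emitted: 6.

6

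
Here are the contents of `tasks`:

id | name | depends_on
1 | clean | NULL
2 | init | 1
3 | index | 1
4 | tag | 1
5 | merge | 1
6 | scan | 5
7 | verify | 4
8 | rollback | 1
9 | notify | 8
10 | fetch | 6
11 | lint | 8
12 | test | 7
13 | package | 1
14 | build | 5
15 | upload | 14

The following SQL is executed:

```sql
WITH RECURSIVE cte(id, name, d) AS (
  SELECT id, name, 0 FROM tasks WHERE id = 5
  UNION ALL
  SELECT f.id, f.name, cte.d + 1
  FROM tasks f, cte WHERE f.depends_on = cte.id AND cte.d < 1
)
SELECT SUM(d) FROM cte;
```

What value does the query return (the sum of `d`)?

Base: id=5 (merge) at d 0.
Iteration 1: rows with depends_on in {5} -> scan (id 6, d 1), build (id 14, d 1).
Iteration 2: d < 1 fails for all current rows; recursion stops.
SUM(d) = 0 + 1 + 1 = 2.

2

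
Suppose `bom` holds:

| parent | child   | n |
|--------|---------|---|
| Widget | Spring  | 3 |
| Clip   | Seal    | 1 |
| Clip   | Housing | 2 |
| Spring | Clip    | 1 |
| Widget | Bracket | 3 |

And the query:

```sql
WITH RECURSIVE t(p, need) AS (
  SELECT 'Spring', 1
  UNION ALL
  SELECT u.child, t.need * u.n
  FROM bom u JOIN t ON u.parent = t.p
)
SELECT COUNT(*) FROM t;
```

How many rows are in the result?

4

Base: (Spring, need=1).
Iteration 1: components of {Spring} -> Clip = 1*1 = 1.
Iteration 2: components of {Clip} -> Housing = 1*2 = 2, Seal = 1*1 = 1.
Iteration 3: no further components; recursion stops.
Total rows emitted: 4.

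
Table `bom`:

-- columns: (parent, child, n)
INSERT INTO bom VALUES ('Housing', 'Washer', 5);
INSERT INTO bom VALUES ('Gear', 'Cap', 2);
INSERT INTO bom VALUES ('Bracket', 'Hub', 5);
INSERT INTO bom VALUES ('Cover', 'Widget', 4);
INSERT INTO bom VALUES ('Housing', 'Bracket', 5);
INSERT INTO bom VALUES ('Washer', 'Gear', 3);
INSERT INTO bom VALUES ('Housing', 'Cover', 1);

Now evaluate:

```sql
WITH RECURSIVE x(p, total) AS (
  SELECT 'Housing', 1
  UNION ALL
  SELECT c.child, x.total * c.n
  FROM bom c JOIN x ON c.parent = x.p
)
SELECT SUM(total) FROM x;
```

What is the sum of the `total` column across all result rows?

86

Base: (Housing, total=1).
Iteration 1: components of {Housing} -> Bracket = 1*5 = 5, Cover = 1*1 = 1, Washer = 1*5 = 5.
Iteration 2: components of {Bracket,Cover,Washer} -> Gear = 5*3 = 15, Hub = 5*5 = 25, Widget = 1*4 = 4.
Iteration 3: components of {Gear,Hub,Widget} -> Cap = 15*2 = 30.
Iteration 4: no further components; recursion stops.
SUM(total) = 1 + 1 + 5 + 5 + 4 + 25 + 15 + 30 = 86.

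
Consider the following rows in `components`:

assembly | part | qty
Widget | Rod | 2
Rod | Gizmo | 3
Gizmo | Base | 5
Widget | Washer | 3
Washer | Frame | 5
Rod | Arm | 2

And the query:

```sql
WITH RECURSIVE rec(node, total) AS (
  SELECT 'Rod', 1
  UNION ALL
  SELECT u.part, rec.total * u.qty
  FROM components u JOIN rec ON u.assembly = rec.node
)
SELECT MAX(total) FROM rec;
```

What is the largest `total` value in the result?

Base: (Rod, total=1).
Iteration 1: components of {Rod} -> Arm = 1*2 = 2, Gizmo = 1*3 = 3.
Iteration 2: components of {Arm,Gizmo} -> Base = 3*5 = 15.
Iteration 3: no further components; recursion stops.
total values: 1, 3, 2, 15; the maximum is 15.

15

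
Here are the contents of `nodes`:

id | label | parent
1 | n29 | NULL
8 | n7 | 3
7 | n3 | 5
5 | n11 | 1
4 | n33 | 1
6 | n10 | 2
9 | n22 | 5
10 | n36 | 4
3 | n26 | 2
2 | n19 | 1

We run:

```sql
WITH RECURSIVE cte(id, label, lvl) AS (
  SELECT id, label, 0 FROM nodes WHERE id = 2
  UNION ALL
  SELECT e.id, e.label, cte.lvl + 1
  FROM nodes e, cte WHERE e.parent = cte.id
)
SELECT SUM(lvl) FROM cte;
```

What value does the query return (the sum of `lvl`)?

4

Base: id=2 (n19) at lvl 0.
Iteration 1: rows with parent in {2} -> n26 (id 3, lvl 1), n10 (id 6, lvl 1).
Iteration 2: rows with parent in {3,6} -> n7 (id 8, lvl 2).
Iteration 3: no rows with parent in {8}; recursion stops.
SUM(lvl) = 0 + 1 + 1 + 2 = 4.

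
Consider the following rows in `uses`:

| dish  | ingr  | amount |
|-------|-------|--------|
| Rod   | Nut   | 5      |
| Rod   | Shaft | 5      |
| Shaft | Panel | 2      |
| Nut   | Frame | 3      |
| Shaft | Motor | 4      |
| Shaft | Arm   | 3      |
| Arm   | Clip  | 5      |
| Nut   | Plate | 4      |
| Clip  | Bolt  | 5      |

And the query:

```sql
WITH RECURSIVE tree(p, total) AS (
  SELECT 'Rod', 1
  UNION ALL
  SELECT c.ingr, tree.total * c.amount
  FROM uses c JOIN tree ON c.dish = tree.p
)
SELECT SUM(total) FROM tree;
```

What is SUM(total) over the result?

Base: (Rod, total=1).
Iteration 1: components of {Rod} -> Nut = 1*5 = 5, Shaft = 1*5 = 5.
Iteration 2: components of {Nut,Shaft} -> Arm = 5*3 = 15, Frame = 5*3 = 15, Motor = 5*4 = 20, Panel = 5*2 = 10, Plate = 5*4 = 20.
Iteration 3: components of {Arm,Frame,Motor,Panel,Plate} -> Clip = 15*5 = 75.
Iteration 4: components of {Clip} -> Bolt = 75*5 = 375.
Iteration 5: no further components; recursion stops.
SUM(total) = 1 + 5 + 5 + 15 + 20 + 10 + 20 + 15 + 75 + 375 = 541.

541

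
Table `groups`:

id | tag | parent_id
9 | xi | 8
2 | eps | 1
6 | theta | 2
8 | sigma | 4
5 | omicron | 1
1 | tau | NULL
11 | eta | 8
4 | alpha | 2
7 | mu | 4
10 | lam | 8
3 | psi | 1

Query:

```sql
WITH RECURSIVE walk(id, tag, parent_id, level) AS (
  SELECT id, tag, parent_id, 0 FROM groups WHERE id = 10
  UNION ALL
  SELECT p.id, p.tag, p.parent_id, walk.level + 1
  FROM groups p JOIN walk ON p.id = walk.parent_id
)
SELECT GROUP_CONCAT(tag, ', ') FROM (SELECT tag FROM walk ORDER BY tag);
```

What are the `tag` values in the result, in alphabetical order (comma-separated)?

Base: id=10 (lam), parent_id=8, level 0.
Iteration 1: join on id=8 -> sigma (id 8, parent_id=4, level 1).
Iteration 2: join on id=4 -> alpha (id 4, parent_id=2, level 2).
Iteration 3: join on id=2 -> eps (id 2, parent_id=1, level 3).
Iteration 4: join on id=1 -> tau (id 1, parent_id=NULL, level 4).
Iteration 5: parent_id is NULL; no match; recursion stops.

alpha, eps, lam, sigma, tau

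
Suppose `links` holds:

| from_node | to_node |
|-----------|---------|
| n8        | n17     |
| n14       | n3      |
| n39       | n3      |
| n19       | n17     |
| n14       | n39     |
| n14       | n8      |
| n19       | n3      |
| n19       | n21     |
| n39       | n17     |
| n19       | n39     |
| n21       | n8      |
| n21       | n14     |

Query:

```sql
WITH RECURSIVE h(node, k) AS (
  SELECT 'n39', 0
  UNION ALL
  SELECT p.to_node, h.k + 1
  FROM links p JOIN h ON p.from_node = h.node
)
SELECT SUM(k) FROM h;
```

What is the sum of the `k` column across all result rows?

2

Base: (n39, k=0).
Iteration 1: edges from {n39} -> (n17, k=1), (n3, k=1).
Iteration 2: no outgoing edges from {n17,n3}; recursion stops.
SUM(k) = 0 + 1 + 1 = 2.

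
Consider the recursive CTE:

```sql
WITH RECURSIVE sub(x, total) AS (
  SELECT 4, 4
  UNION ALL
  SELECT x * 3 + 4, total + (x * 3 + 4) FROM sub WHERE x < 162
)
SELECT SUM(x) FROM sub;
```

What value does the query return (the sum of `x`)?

Base: x=4, total=4.
Iteration 1: 4 < 162 holds -> x = 4 * 3 + 4 = 16, total = 4 + 16 = 20.
Iteration 2: 16 < 162 holds -> x = 16 * 3 + 4 = 52, total = 20 + 52 = 72.
Iteration 3: 52 < 162 holds -> x = 52 * 3 + 4 = 160, total = 72 + 160 = 232.
Iteration 4: 160 < 162 holds -> x = 160 * 3 + 4 = 484, total = 232 + 484 = 716.
Iteration 5: 484 < 162 fails; recursion stops.
SUM(x) = 4 + 16 + 52 + 160 + 484 = 716.

716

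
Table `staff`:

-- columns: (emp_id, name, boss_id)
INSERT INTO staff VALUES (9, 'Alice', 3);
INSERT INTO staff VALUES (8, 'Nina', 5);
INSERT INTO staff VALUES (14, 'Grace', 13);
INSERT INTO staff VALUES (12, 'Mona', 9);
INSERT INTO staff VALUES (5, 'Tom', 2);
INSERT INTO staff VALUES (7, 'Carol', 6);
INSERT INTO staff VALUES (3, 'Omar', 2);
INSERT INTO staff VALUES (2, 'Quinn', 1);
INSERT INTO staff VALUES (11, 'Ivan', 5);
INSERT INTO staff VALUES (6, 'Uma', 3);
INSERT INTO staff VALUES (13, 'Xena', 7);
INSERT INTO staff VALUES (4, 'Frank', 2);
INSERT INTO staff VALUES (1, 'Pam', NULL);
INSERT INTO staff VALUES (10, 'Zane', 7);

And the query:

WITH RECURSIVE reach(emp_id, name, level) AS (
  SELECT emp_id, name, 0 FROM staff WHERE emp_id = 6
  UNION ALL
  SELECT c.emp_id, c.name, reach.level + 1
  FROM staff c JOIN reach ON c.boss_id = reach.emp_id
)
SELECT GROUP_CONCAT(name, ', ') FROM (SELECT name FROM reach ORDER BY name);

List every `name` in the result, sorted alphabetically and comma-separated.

Base: emp_id=6 (Uma) at level 0.
Iteration 1: rows with boss_id in {6} -> Carol (id 7, level 1).
Iteration 2: rows with boss_id in {7} -> Zane (id 10, level 2), Xena (id 13, level 2).
Iteration 3: rows with boss_id in {10,13} -> Grace (id 14, level 3).
Iteration 4: no rows with boss_id in {14}; recursion stops.

Carol, Grace, Uma, Xena, Zane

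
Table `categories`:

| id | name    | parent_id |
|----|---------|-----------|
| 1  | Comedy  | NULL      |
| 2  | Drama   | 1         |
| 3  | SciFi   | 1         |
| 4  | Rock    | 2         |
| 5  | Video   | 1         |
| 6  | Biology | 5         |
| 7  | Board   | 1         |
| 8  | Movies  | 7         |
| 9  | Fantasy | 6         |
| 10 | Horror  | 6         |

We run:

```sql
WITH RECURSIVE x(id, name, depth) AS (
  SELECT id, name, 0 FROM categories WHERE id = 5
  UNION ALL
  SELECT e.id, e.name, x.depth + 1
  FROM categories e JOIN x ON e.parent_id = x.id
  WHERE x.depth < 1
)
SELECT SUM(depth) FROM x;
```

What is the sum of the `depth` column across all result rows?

Base: id=5 (Video) at depth 0.
Iteration 1: rows with parent_id in {5} -> Biology (id 6, depth 1).
Iteration 2: depth < 1 fails for all current rows; recursion stops.
SUM(depth) = 0 + 1 = 1.

1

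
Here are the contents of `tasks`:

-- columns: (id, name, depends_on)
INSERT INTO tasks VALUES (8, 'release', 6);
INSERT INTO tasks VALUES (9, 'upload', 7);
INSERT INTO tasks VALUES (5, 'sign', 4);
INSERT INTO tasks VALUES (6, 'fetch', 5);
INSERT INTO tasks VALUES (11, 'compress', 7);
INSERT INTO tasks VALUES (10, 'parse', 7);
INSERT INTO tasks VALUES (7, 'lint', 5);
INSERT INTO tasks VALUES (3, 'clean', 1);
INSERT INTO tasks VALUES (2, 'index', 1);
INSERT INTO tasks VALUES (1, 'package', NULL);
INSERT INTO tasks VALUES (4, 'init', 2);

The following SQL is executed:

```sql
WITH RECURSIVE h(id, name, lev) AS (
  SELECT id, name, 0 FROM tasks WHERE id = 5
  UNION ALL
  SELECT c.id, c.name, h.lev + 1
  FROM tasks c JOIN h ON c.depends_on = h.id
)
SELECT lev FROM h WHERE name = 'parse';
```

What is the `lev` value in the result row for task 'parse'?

Base: id=5 (sign) at lev 0.
Iteration 1: rows with depends_on in {5} -> fetch (id 6, lev 1), lint (id 7, lev 1).
Iteration 2: rows with depends_on in {6,7} -> release (id 8, lev 2), upload (id 9, lev 2), parse (id 10, lev 2), compress (id 11, lev 2).
Iteration 3: no rows with depends_on in {8,9,10,11}; recursion stops.

2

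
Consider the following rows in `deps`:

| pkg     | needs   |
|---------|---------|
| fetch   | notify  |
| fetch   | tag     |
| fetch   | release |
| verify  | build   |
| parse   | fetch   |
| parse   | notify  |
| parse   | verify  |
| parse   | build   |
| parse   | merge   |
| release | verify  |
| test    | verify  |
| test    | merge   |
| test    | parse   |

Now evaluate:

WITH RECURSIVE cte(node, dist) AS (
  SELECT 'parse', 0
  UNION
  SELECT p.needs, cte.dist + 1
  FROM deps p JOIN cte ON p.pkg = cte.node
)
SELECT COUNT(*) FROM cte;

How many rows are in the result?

12

Base: (parse, dist=0).
Iteration 1: edges from {parse} -> (build, dist=1), (fetch, dist=1), (merge, dist=1), (notify, dist=1), (verify, dist=1).
Iteration 2: edges from {build,fetch,merge,notify,verify} -> (build, dist=2), (notify, dist=2), (release, dist=2), (tag, dist=2).
Iteration 3: edges from {build,notify,release,tag} -> (verify, dist=3).
Iteration 4: edges from {verify} -> (build, dist=4).
Iteration 5: no outgoing edges from {build}; recursion stops.
Total rows emitted: 12.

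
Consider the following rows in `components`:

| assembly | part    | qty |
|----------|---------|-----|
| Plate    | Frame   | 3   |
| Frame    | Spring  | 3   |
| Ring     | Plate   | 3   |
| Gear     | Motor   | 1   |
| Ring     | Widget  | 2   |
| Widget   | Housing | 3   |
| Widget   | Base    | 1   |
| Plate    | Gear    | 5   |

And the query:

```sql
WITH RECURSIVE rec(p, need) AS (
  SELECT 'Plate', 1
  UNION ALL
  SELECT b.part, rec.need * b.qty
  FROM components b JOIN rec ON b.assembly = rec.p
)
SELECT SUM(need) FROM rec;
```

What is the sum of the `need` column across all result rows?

Base: (Plate, need=1).
Iteration 1: components of {Plate} -> Frame = 1*3 = 3, Gear = 1*5 = 5.
Iteration 2: components of {Frame,Gear} -> Motor = 5*1 = 5, Spring = 3*3 = 9.
Iteration 3: no further components; recursion stops.
SUM(need) = 1 + 5 + 3 + 5 + 9 = 23.

23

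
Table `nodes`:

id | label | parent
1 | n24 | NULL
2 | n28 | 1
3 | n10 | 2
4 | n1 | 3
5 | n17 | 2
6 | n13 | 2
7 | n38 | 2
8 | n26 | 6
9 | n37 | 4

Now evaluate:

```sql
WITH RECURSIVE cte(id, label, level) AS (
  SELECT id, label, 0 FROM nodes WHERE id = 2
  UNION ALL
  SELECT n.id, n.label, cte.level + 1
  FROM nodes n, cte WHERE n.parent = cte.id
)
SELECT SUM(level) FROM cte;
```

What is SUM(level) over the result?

Base: id=2 (n28) at level 0.
Iteration 1: rows with parent in {2} -> n10 (id 3, level 1), n17 (id 5, level 1), n13 (id 6, level 1), n38 (id 7, level 1).
Iteration 2: rows with parent in {3,5,6,7} -> n1 (id 4, level 2), n26 (id 8, level 2).
Iteration 3: rows with parent in {4,8} -> n37 (id 9, level 3).
Iteration 4: no rows with parent in {9}; recursion stops.
SUM(level) = 0 + 1 + 1 + 1 + 1 + 2 + 2 + 3 = 11.

11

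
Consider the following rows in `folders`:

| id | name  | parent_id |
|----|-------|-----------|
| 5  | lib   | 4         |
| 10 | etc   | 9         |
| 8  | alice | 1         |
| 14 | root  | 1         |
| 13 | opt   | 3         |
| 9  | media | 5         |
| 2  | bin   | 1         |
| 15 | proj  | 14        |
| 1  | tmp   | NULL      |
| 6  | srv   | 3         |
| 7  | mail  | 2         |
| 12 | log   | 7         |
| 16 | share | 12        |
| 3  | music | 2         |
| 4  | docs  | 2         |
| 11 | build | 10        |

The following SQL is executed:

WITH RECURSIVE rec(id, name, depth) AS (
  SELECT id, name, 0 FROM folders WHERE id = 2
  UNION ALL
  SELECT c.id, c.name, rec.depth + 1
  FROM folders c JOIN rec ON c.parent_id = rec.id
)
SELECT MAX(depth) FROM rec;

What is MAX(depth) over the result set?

Base: id=2 (bin) at depth 0.
Iteration 1: rows with parent_id in {2} -> music (id 3, depth 1), docs (id 4, depth 1), mail (id 7, depth 1).
Iteration 2: rows with parent_id in {3,4,7} -> lib (id 5, depth 2), srv (id 6, depth 2), log (id 12, depth 2), opt (id 13, depth 2).
Iteration 3: rows with parent_id in {5,6,12,13} -> media (id 9, depth 3), share (id 16, depth 3).
Iteration 4: rows with parent_id in {9,16} -> etc (id 10, depth 4).
Iteration 5: rows with parent_id in {10} -> build (id 11, depth 5).
Iteration 6: no rows with parent_id in {11}; recursion stops.
depth values: 0, 1, 1, 1, 2, 2, 2, 2, 3, 3, 4, 5; the maximum is 5.

5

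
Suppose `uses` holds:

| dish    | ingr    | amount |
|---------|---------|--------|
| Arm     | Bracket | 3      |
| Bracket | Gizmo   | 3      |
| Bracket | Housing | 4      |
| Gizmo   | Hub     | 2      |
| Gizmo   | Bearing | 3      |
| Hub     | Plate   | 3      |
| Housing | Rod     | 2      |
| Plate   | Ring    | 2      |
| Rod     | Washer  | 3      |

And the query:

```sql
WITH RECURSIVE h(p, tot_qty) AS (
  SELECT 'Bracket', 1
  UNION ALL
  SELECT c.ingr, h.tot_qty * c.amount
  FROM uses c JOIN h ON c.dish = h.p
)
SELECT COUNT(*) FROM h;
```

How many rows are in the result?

Base: (Bracket, tot_qty=1).
Iteration 1: components of {Bracket} -> Gizmo = 1*3 = 3, Housing = 1*4 = 4.
Iteration 2: components of {Gizmo,Housing} -> Bearing = 3*3 = 9, Hub = 3*2 = 6, Rod = 4*2 = 8.
Iteration 3: components of {Bearing,Hub,Rod} -> Plate = 6*3 = 18, Washer = 8*3 = 24.
Iteration 4: components of {Plate,Washer} -> Ring = 18*2 = 36.
Iteration 5: no further components; recursion stops.
Total rows emitted: 9.

9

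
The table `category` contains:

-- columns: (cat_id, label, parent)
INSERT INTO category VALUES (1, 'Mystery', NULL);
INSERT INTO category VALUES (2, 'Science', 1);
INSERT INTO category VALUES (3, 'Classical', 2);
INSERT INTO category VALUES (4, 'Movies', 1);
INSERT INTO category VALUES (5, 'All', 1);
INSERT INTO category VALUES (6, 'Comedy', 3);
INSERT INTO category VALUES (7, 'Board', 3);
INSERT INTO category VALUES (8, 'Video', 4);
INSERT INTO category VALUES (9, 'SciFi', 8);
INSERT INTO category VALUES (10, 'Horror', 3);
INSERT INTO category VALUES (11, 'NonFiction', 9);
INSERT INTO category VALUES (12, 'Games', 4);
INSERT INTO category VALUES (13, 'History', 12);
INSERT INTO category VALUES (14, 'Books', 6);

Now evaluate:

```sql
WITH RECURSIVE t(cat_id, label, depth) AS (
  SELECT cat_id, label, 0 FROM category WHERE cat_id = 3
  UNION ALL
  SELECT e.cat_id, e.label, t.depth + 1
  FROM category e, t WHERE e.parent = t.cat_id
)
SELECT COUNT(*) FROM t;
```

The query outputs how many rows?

5

Base: cat_id=3 (Classical) at depth 0.
Iteration 1: rows with parent in {3} -> Comedy (id 6, depth 1), Board (id 7, depth 1), Horror (id 10, depth 1).
Iteration 2: rows with parent in {6,7,10} -> Books (id 14, depth 2).
Iteration 3: no rows with parent in {14}; recursion stops.
Total rows emitted: 5.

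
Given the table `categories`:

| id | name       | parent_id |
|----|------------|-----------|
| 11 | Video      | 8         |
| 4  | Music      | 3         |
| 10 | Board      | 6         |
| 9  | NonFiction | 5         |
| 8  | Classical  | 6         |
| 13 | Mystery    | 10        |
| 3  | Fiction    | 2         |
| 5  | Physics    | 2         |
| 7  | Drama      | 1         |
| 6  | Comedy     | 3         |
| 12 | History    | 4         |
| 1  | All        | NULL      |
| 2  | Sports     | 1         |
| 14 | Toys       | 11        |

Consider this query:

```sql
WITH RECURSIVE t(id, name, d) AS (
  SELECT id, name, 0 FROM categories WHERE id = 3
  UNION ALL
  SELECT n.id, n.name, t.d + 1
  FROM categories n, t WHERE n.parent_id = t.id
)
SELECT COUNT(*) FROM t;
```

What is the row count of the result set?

Base: id=3 (Fiction) at d 0.
Iteration 1: rows with parent_id in {3} -> Music (id 4, d 1), Comedy (id 6, d 1).
Iteration 2: rows with parent_id in {4,6} -> Classical (id 8, d 2), Board (id 10, d 2), History (id 12, d 2).
Iteration 3: rows with parent_id in {8,10,12} -> Video (id 11, d 3), Mystery (id 13, d 3).
Iteration 4: rows with parent_id in {11,13} -> Toys (id 14, d 4).
Iteration 5: no rows with parent_id in {14}; recursion stops.
Total rows emitted: 9.

9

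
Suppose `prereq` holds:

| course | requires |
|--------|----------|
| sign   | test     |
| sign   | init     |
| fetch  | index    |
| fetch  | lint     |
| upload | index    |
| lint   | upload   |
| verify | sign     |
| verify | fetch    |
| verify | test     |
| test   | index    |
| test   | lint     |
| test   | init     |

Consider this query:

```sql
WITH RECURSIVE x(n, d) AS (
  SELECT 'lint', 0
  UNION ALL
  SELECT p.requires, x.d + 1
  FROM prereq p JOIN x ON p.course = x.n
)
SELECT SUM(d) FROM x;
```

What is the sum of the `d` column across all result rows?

3

Base: (lint, d=0).
Iteration 1: edges from {lint} -> (upload, d=1).
Iteration 2: edges from {upload} -> (index, d=2).
Iteration 3: no outgoing edges from {index}; recursion stops.
SUM(d) = 0 + 1 + 2 = 3.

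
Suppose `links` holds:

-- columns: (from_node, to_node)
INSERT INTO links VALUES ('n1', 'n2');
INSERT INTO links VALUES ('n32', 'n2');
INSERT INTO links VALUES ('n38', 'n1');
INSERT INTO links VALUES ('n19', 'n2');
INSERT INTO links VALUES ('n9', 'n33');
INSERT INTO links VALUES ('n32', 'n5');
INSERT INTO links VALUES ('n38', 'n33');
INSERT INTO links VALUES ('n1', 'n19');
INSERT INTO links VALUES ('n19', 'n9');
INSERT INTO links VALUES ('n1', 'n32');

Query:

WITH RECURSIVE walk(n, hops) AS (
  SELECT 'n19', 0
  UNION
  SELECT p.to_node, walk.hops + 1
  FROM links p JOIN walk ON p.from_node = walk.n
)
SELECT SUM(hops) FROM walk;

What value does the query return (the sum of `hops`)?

4

Base: (n19, hops=0).
Iteration 1: edges from {n19} -> (n2, hops=1), (n9, hops=1).
Iteration 2: edges from {n2,n9} -> (n33, hops=2).
Iteration 3: no outgoing edges from {n33}; recursion stops.
SUM(hops) = 0 + 1 + 1 + 2 = 4.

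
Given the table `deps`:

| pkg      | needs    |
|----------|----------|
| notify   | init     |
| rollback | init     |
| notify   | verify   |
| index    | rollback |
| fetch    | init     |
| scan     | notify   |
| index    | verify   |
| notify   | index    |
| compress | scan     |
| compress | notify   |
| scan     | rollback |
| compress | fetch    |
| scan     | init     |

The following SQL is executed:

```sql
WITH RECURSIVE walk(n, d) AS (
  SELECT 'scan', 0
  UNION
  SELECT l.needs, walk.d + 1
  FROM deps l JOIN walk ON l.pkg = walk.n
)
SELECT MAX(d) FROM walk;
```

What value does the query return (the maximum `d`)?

Base: (scan, d=0).
Iteration 1: edges from {scan} -> (init, d=1), (notify, d=1), (rollback, d=1).
Iteration 2: edges from {init,notify,rollback} -> (index, d=2), (init, d=2), (verify, d=2). [UNION drops 1 duplicate row(s)]
Iteration 3: edges from {index,init,verify} -> (rollback, d=3), (verify, d=3).
Iteration 4: edges from {rollback,verify} -> (init, d=4).
Iteration 5: no outgoing edges from {init}; recursion stops.
d values: 0, 1, 1, 1, 2, 2, 2, 3, 3, 4; the maximum is 4.

4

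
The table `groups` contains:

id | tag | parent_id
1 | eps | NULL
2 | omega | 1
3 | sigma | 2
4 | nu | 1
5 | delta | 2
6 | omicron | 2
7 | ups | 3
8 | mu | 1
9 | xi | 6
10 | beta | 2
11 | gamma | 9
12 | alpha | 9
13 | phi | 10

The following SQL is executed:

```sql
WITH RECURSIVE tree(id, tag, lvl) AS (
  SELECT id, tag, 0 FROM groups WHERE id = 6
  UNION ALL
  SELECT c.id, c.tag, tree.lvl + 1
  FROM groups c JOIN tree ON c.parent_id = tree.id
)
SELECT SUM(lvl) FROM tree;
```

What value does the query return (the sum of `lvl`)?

Base: id=6 (omicron) at lvl 0.
Iteration 1: rows with parent_id in {6} -> xi (id 9, lvl 1).
Iteration 2: rows with parent_id in {9} -> gamma (id 11, lvl 2), alpha (id 12, lvl 2).
Iteration 3: no rows with parent_id in {11,12}; recursion stops.
SUM(lvl) = 0 + 1 + 2 + 2 = 5.

5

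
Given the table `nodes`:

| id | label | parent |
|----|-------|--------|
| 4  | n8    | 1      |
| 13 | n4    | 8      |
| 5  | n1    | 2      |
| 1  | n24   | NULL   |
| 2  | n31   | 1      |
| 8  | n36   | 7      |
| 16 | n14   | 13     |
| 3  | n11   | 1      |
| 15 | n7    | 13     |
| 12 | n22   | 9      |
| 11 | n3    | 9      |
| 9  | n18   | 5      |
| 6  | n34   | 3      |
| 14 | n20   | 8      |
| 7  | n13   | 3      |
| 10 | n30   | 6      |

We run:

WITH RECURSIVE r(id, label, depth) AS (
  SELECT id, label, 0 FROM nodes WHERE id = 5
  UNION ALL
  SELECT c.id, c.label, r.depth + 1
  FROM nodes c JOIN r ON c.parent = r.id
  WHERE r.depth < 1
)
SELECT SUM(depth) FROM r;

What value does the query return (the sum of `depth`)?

Base: id=5 (n1) at depth 0.
Iteration 1: rows with parent in {5} -> n18 (id 9, depth 1).
Iteration 2: depth < 1 fails for all current rows; recursion stops.
SUM(depth) = 0 + 1 = 1.

1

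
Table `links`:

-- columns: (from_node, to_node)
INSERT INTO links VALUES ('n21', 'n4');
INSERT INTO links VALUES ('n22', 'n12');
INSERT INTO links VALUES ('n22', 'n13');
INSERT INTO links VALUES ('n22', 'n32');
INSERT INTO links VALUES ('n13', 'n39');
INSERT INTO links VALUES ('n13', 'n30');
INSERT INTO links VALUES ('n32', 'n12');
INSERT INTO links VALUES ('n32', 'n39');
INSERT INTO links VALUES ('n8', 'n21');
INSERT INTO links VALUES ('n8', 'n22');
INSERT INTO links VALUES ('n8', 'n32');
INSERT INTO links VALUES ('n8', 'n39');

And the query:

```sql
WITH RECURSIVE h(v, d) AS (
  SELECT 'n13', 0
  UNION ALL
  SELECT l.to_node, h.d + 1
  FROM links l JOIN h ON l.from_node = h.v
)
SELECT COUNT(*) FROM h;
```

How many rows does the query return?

3

Base: (n13, d=0).
Iteration 1: edges from {n13} -> (n30, d=1), (n39, d=1).
Iteration 2: no outgoing edges from {n30,n39}; recursion stops.
Total rows emitted: 3.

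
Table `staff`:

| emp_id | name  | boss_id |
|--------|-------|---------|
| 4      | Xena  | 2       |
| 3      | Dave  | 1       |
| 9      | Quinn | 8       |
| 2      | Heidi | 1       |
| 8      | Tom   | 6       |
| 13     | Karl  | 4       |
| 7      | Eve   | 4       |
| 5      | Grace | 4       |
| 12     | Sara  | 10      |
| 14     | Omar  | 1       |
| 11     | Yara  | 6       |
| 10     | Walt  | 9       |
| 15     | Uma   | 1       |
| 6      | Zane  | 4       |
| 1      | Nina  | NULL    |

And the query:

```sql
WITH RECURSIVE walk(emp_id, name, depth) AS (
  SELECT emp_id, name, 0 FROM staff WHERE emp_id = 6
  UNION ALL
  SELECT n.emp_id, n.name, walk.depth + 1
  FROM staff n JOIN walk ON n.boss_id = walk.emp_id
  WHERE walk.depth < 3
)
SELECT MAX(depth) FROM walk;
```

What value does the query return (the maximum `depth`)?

Base: emp_id=6 (Zane) at depth 0.
Iteration 1: rows with boss_id in {6} -> Tom (id 8, depth 1), Yara (id 11, depth 1).
Iteration 2: rows with boss_id in {8,11} -> Quinn (id 9, depth 2).
Iteration 3: rows with boss_id in {9} -> Walt (id 10, depth 3).
Iteration 4: depth < 3 fails for all current rows; recursion stops.
depth values: 0, 1, 1, 2, 3; the maximum is 3.

3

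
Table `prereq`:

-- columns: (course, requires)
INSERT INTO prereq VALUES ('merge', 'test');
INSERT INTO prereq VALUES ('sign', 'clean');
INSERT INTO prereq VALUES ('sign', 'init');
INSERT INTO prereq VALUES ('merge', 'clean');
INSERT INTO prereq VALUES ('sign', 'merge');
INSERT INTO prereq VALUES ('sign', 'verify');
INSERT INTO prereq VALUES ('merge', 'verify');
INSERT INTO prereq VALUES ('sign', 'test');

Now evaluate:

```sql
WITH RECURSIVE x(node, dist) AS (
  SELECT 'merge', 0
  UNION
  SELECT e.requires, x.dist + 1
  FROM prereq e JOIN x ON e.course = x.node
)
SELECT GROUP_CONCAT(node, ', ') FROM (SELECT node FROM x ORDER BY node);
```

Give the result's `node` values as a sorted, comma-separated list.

clean, merge, test, verify

Base: (merge, dist=0).
Iteration 1: edges from {merge} -> (clean, dist=1), (test, dist=1), (verify, dist=1).
Iteration 2: no outgoing edges from {clean,test,verify}; recursion stops.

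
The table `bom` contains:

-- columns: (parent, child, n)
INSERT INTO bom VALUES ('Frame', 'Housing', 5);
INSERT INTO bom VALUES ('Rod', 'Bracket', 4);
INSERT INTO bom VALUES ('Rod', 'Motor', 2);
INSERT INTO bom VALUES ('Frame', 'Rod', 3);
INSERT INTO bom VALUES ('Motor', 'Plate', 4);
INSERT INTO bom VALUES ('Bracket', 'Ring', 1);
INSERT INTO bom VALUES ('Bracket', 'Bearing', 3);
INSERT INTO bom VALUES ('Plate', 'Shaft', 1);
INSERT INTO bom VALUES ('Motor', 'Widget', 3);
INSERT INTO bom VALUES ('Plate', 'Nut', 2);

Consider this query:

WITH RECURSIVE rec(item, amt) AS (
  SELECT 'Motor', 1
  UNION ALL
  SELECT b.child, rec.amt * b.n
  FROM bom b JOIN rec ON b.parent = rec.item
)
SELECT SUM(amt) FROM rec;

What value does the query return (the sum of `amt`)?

Base: (Motor, amt=1).
Iteration 1: components of {Motor} -> Plate = 1*4 = 4, Widget = 1*3 = 3.
Iteration 2: components of {Plate,Widget} -> Nut = 4*2 = 8, Shaft = 4*1 = 4.
Iteration 3: no further components; recursion stops.
SUM(amt) = 1 + 4 + 3 + 8 + 4 = 20.

20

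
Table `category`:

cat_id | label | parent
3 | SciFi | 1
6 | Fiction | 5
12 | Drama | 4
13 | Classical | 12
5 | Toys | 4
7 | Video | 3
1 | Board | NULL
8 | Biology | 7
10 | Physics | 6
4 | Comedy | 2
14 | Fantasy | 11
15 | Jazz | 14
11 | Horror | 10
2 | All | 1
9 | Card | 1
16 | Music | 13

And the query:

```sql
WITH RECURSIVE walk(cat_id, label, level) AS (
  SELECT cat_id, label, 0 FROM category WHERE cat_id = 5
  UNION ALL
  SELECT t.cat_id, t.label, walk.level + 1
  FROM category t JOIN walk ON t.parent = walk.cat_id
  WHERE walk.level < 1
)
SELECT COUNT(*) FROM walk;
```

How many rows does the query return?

Base: cat_id=5 (Toys) at level 0.
Iteration 1: rows with parent in {5} -> Fiction (id 6, level 1).
Iteration 2: level < 1 fails for all current rows; recursion stops.
Total rows emitted: 2.

2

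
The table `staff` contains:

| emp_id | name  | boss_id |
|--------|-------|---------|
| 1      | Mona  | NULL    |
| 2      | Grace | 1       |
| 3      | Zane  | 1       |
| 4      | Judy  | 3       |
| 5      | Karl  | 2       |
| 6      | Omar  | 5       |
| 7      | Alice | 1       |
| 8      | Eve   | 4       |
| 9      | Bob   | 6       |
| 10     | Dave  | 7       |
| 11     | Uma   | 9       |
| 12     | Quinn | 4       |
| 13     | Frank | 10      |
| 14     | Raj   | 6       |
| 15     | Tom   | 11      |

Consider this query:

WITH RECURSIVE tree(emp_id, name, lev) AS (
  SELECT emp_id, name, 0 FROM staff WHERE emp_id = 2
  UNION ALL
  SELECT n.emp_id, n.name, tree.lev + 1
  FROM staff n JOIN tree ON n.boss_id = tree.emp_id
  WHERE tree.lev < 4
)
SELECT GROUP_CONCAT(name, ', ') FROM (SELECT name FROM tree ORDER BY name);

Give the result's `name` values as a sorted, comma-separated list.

Base: emp_id=2 (Grace) at lev 0.
Iteration 1: rows with boss_id in {2} -> Karl (id 5, lev 1).
Iteration 2: rows with boss_id in {5} -> Omar (id 6, lev 2).
Iteration 3: rows with boss_id in {6} -> Bob (id 9, lev 3), Raj (id 14, lev 3).
Iteration 4: rows with boss_id in {9,14} -> Uma (id 11, lev 4).
Iteration 5: lev < 4 fails for all current rows; recursion stops.

Bob, Grace, Karl, Omar, Raj, Uma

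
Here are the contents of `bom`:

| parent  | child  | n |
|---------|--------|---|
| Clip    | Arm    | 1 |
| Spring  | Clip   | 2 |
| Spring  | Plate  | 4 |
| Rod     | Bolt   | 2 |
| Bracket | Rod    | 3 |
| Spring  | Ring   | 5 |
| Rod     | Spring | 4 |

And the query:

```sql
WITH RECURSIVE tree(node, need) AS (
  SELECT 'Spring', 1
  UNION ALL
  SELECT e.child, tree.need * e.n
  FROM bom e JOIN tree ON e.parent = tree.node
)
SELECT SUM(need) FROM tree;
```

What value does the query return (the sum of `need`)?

Base: (Spring, need=1).
Iteration 1: components of {Spring} -> Clip = 1*2 = 2, Plate = 1*4 = 4, Ring = 1*5 = 5.
Iteration 2: components of {Clip,Plate,Ring} -> Arm = 2*1 = 2.
Iteration 3: no further components; recursion stops.
SUM(need) = 1 + 2 + 5 + 4 + 2 = 14.

14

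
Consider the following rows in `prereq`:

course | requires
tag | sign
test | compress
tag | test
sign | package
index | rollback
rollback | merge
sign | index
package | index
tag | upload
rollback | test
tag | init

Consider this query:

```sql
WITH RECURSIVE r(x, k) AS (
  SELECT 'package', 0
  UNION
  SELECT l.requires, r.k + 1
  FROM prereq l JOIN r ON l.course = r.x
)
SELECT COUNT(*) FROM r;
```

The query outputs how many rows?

Base: (package, k=0).
Iteration 1: edges from {package} -> (index, k=1).
Iteration 2: edges from {index} -> (rollback, k=2).
Iteration 3: edges from {rollback} -> (merge, k=3), (test, k=3).
Iteration 4: edges from {merge,test} -> (compress, k=4).
Iteration 5: no outgoing edges from {compress}; recursion stops.
Total rows emitted: 6.

6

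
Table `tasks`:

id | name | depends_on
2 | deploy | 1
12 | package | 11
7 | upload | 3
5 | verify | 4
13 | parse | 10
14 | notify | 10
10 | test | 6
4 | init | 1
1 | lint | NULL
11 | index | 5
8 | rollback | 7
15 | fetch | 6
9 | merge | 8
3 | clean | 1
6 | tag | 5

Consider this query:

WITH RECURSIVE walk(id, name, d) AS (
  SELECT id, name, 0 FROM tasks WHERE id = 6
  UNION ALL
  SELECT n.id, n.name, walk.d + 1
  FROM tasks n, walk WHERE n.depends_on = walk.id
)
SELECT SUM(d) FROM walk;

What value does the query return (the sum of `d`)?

Base: id=6 (tag) at d 0.
Iteration 1: rows with depends_on in {6} -> test (id 10, d 1), fetch (id 15, d 1).
Iteration 2: rows with depends_on in {10,15} -> parse (id 13, d 2), notify (id 14, d 2).
Iteration 3: no rows with depends_on in {13,14}; recursion stops.
SUM(d) = 0 + 1 + 1 + 2 + 2 = 6.

6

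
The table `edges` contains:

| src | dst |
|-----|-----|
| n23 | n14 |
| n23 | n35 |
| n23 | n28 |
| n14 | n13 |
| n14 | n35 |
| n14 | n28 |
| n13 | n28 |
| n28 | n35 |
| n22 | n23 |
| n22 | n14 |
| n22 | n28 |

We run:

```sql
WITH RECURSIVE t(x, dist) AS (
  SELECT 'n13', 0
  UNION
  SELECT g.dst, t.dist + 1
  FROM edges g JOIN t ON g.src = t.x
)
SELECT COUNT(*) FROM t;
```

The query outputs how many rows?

3

Base: (n13, dist=0).
Iteration 1: edges from {n13} -> (n28, dist=1).
Iteration 2: edges from {n28} -> (n35, dist=2).
Iteration 3: no outgoing edges from {n35}; recursion stops.
Total rows emitted: 3.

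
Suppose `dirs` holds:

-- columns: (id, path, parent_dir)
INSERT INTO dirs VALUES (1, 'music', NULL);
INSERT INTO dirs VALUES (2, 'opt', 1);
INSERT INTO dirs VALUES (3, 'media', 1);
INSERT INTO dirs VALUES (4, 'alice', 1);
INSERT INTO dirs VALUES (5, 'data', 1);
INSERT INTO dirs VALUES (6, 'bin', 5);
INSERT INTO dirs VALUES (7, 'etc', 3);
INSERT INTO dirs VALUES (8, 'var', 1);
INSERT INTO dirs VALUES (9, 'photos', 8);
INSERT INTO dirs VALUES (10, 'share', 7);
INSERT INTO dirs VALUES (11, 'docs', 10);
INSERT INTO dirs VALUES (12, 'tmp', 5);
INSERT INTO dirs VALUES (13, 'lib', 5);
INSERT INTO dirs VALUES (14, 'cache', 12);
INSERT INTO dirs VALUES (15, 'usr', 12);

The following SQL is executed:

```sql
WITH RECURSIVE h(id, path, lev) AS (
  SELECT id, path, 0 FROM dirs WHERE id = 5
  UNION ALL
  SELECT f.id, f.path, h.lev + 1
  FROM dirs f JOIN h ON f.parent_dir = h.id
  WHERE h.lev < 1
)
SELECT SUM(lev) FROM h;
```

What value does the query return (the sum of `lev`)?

Base: id=5 (data) at lev 0.
Iteration 1: rows with parent_dir in {5} -> bin (id 6, lev 1), tmp (id 12, lev 1), lib (id 13, lev 1).
Iteration 2: lev < 1 fails for all current rows; recursion stops.
SUM(lev) = 0 + 1 + 1 + 1 = 3.

3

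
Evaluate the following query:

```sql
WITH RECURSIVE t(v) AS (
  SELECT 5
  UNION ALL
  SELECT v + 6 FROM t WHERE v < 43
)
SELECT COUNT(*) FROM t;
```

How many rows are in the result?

Base: v=5.
Iteration 1: 5 < 43 holds -> v = 5 + 6 = 11.
Iteration 2: 11 < 43 holds -> v = 11 + 6 = 17.
Iteration 3: 17 < 43 holds -> v = 17 + 6 = 23.
Iteration 4: 23 < 43 holds -> v = 23 + 6 = 29.
Iteration 5: 29 < 43 holds -> v = 29 + 6 = 35.
Iteration 6: 35 < 43 holds -> v = 35 + 6 = 41.
Iteration 7: 41 < 43 holds -> v = 41 + 6 = 47.
Iteration 8: 47 < 43 fails; recursion stops.
Total rows emitted: 8.

8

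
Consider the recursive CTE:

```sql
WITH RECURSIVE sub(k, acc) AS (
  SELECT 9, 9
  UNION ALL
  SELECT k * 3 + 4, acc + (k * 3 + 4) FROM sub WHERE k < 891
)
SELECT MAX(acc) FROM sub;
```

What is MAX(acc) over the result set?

Base: k=9, acc=9.
Iteration 1: 9 < 891 holds -> k = 9 * 3 + 4 = 31, acc = 9 + 31 = 40.
Iteration 2: 31 < 891 holds -> k = 31 * 3 + 4 = 97, acc = 40 + 97 = 137.
Iteration 3: 97 < 891 holds -> k = 97 * 3 + 4 = 295, acc = 137 + 295 = 432.
Iteration 4: 295 < 891 holds -> k = 295 * 3 + 4 = 889, acc = 432 + 889 = 1321.
Iteration 5: 889 < 891 holds -> k = 889 * 3 + 4 = 2671, acc = 1321 + 2671 = 3992.
Iteration 6: 2671 < 891 fails; recursion stops.
acc values: 9, 40, 137, 432, 1321, 3992; the maximum is 3992.

3992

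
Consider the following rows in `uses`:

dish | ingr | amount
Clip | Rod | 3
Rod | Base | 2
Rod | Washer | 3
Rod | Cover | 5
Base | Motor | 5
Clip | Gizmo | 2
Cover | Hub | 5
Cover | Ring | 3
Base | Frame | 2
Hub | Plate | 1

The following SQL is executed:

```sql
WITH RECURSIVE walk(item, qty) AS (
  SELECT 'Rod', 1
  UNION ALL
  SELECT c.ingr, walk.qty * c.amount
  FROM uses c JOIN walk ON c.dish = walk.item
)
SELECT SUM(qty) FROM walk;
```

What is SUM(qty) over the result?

Base: (Rod, qty=1).
Iteration 1: components of {Rod} -> Base = 1*2 = 2, Cover = 1*5 = 5, Washer = 1*3 = 3.
Iteration 2: components of {Base,Cover,Washer} -> Frame = 2*2 = 4, Hub = 5*5 = 25, Motor = 2*5 = 10, Ring = 5*3 = 15.
Iteration 3: components of {Frame,Hub,Motor,Ring} -> Plate = 25*1 = 25.
Iteration 4: no further components; recursion stops.
SUM(qty) = 1 + 2 + 3 + 5 + 10 + 4 + 25 + 15 + 25 = 90.

90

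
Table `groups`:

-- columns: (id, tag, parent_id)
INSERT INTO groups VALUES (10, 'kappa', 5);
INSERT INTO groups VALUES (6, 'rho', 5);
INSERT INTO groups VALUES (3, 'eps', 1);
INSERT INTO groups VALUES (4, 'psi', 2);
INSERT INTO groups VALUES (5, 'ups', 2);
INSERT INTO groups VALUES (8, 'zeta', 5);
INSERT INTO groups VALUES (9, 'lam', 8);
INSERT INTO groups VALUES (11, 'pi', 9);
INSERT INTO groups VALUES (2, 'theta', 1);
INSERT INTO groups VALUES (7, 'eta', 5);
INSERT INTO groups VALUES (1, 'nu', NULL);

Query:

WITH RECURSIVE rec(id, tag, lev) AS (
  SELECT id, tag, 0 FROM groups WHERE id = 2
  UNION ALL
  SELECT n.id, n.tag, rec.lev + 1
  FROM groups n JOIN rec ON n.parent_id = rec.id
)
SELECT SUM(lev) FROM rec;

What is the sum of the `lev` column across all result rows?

Base: id=2 (theta) at lev 0.
Iteration 1: rows with parent_id in {2} -> psi (id 4, lev 1), ups (id 5, lev 1).
Iteration 2: rows with parent_id in {4,5} -> rho (id 6, lev 2), eta (id 7, lev 2), zeta (id 8, lev 2), kappa (id 10, lev 2).
Iteration 3: rows with parent_id in {6,7,8,10} -> lam (id 9, lev 3).
Iteration 4: rows with parent_id in {9} -> pi (id 11, lev 4).
Iteration 5: no rows with parent_id in {11}; recursion stops.
SUM(lev) = 0 + 1 + 1 + 2 + 2 + 2 + 2 + 3 + 4 = 17.

17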